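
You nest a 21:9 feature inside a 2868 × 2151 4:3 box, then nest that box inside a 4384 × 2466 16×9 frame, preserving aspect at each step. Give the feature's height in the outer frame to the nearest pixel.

Inside the 2868×2151 canvas the feature is width-limited at 2868.00 × 1229.14.
Second fit — the 4:3 canvas into 4384×2466 spans the height: 3288.00 × 2466.00 (×1.1464 from 2868×2151).
So the feature's height is 1229.14 × 1.1464 ≈ 1409.14.

1409 px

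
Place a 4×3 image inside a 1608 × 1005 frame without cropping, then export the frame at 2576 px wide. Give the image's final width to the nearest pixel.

2147 px

In the 1608×1005 frame the image fills the height: width = 1005 × 4/3 ≈ 1340.00 px.
Resizing to 2576 px wide multiplies everything by 1.6020: 1340.00 → 2146.67 px.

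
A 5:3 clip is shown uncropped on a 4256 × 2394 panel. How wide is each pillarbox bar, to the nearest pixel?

133 px

5:3 (1.667) < 16:9 (1.778), so the clip fills the height.
Content width = 2394 × 5/3 ≈ 3990.00 px.
Black = 4256 − 3990.00 = 266.00 px, or 133.00 per bar.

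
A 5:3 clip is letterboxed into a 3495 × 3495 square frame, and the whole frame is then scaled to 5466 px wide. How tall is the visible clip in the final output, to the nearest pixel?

At 3495×3495 the clip is width-limited, so height = 3495 × 3/5 ≈ 2097.00 px.
Scaling 3495 → 5466 is ×1.5639, so the height becomes 2097.00 × 1.5639 ≈ 3279.60 px.

3280 px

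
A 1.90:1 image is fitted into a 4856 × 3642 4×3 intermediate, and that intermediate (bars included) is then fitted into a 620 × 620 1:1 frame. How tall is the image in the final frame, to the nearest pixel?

Inside the 4856×3642 canvas the image is width-limited at 4856.00 × 2555.79.
Second fit — the 4×3 canvas into 620×620 spans the width: 620.00 × 465.00 (×0.1277 from 4856×3642).
Applying the same ×0.1277: 2555.79 → 326.32.

326 px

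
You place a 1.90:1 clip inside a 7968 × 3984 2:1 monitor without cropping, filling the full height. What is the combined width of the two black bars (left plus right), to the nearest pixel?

Content width = 3984 × 1.900 ≈ 7569.60 px.
Leftover width: 7968 − 7569.60 = 398.40 px.

398 px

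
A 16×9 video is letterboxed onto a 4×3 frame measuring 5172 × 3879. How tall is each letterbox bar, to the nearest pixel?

16×9 is wider than 4×3, so it spans the full width.
That makes the image 2909.25 px tall (5172 × 9/16).
Black = 3879 − 2909.25 = 969.75 px, or 484.88 per bar.

485 px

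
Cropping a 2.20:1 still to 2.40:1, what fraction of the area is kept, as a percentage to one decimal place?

Going from 2.20:1 to 2.40:1 means cutting height while keeping width.
Fraction kept = (2.200)/(2.400) ≈ 91.67%.

91.7%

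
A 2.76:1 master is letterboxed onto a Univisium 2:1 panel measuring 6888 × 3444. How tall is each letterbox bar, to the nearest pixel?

2.76:1 (2.760) > Univisium 2:1 (2.000), so the master fills the width.
The master is 6888 / 2.760 ≈ 2495.65 px tall.
Leftover height: 3444 − 2495.65 = 948.35 px → 474.17 each side.

474 px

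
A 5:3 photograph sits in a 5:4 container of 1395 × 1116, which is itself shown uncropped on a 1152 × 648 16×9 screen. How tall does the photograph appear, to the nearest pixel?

486 px

Inside the 1395×1116 canvas the photograph is width-limited at 1395.00 × 837.00.
The 5:4 canvas is height-limited in 1152×648, giving 810.00 × 648.00; scale factor 0.5806.
So the photograph's height is 837.00 × 0.5806 ≈ 486.00.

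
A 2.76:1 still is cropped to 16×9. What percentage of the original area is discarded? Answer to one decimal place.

35.6%

Going from 2.76:1 to 16×9 means cutting width while keeping height.
Area ratio = (1.778)/(2.760) = 64.41%; the remaining 35.59% is cropped out.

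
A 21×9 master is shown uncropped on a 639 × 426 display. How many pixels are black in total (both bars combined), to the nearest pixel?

Since 2.333 > 1.500, the master is width-limited.
Content height = 639 × 9/21 ≈ 273.8571 px.
Leftover height: 426 − 273.8571 = 152.1429 px.
Across the 639-px span: 152.1429 × 639 ≈ 97219 px.

97219 pixels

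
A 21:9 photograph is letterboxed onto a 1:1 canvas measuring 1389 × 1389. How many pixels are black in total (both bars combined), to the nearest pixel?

Since 2.333 > 1.000, the photograph is width-limited.
Content height = 1389 × 9/21 ≈ 595.2857 px.
1389 − 595.2857 = 793.7143 px of bars.
That's 793.7143 × 1389 ≈ 1102469 black pixels.

1102469 pixels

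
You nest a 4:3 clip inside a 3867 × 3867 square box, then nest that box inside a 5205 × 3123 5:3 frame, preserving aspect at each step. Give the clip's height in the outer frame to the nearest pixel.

2342 px

First fit — 4:3 into 3867×3867 spans the width: 3867.00 × 2900.25.
square in 5205×3123: fills the height, so the intermediate becomes 3123.00 × 3123.00 — a scale of ×0.8076.
So the clip's height is 2900.25 × 0.8076 ≈ 2342.25.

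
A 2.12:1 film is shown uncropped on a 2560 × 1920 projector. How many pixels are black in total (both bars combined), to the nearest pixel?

2.12:1 (2.120) > 4:3 (1.333), so the film fills the width.
The film is 2560 / 2.120 ≈ 1207.5472 px tall.
1920 − 1207.5472 = 712.4528 px of bars.
Bar area = 712.4528 × 2560 ≈ 1823879 px.

1823879 pixels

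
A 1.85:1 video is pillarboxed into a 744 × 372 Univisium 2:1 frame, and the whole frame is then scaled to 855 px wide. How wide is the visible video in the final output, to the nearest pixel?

At 744×372 the video is height-limited, so width = 372 × 1.850 ≈ 688.20 px.
Scaling 744 → 855 is ×1.1492, so the width becomes 688.20 × 1.1492 ≈ 790.88 px.

791 px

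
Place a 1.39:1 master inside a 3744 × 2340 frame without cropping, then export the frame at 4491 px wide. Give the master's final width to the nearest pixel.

3902 px

In the 3744×2340 frame the master fills the height: width = 2340 × 1.390 ≈ 3252.60 px.
The frame scales by 4491/3744 = 1.1995; 3252.60 × 1.1995 ≈ 3901.56 px.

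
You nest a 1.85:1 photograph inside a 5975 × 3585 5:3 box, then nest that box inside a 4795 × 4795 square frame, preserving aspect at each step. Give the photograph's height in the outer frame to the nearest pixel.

1.85:1 in 5975×3585: fills the width, so the photograph is 5975.00 × 3229.73.
The 5:3 canvas is width-limited in 4795×4795, giving 4795.00 × 2877.00; scale factor 0.8025.
So the photograph's height is 3229.73 × 0.8025 ≈ 2591.89.

2592 px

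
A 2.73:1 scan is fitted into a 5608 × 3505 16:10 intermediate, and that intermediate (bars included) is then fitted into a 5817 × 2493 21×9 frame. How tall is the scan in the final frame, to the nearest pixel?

1461 px

Inside the 5608×3505 canvas the scan is width-limited at 5608.00 × 2054.21.
The 16:10 canvas is height-limited in 5817×2493, giving 3988.80 × 2493.00; scale factor 0.7113.
So the scan's height is 2054.21 × 0.7113 ≈ 1461.10.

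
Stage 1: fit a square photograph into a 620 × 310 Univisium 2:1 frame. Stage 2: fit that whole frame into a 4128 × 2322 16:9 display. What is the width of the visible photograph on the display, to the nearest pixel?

2064 px

First fit — square into 620×310 spans the height: 310.00 × 310.00.
The Univisium 2:1 canvas is width-limited in 4128×2322, giving 4128.00 × 2064.00; scale factor 6.6581.
The photograph scales with it: width 310.00 × 6.6581 ≈ 2064.00.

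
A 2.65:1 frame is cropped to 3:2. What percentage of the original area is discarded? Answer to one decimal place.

3:2 is narrower than 2.65:1, so the crop keeps the full height and trims the width.
Fraction kept = (1.500)/(2.650) ≈ 56.60%, so 43.40% is lost.

43.4%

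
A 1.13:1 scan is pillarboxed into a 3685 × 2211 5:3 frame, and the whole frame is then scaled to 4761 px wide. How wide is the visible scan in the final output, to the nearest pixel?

3228 px

At 3685×2211 the scan is height-limited, so width = 2211 × 1.130 ≈ 2498.43 px.
Scaling 3685 → 4761 is ×1.2920, so the width becomes 2498.43 × 1.2920 ≈ 3227.96 px.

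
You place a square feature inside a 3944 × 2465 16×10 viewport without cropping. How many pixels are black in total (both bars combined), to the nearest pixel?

3645735 pixels

square (1.000) < 16×10 (1.600), so the feature fills the height.
That makes the image 2465.0000 px wide (2465 × 1/1).
Black = 3944 − 2465.0000 = 1479.0000 px.
Across the 2465-px span: 1479.0000 × 2465 ≈ 3645735 px.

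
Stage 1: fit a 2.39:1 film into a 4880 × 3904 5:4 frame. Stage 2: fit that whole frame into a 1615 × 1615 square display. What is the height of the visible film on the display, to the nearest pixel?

2.39:1 in 4880×3904: fills the width, so the film is 4880.00 × 2041.84.
The 5:4 canvas is width-limited in 1615×1615, giving 1615.00 × 1292.00; scale factor 0.3309.
Applying the same ×0.3309: 2041.84 → 675.73.

676 px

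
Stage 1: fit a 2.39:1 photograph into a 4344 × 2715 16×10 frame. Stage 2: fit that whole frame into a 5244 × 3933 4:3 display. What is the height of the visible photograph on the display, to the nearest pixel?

2194 px

Inside the 4344×2715 canvas the photograph is width-limited at 4344.00 × 1817.57.
16×10 in 5244×3933: fills the width, so the intermediate becomes 5244.00 × 3277.50 — a scale of ×1.2072.
The photograph scales with it: height 1817.57 × 1.2072 ≈ 2194.14.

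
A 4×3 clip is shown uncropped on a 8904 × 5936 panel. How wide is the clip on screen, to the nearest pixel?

Since 1.333 < 1.500, the clip is height-limited.
Content width = 5936 × 4/3 ≈ 7914.67 px.

7915 px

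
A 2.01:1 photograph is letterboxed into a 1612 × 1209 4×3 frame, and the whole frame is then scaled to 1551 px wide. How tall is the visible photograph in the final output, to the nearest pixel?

At 1612×1209 the photograph is width-limited, so height = 1612 / 2.010 ≈ 801.99 px.
The frame scales by 1551/1612 = 0.9622; 801.99 × 0.9622 ≈ 771.64 px.

772 px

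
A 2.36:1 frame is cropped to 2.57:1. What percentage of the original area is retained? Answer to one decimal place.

2.57:1 is wider than 2.36:1, so the crop keeps the full width and trims the height.
Area ratio = (2.360)/(2.570) = 91.83% retained.

91.8%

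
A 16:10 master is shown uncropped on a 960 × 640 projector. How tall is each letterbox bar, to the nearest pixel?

Since 1.600 > 1.500, the master is width-limited.
That makes the image 600.00 px tall (960 × 10/16).
Black = 640 − 600.00 = 40.00 px, or 20.00 per bar.

20 px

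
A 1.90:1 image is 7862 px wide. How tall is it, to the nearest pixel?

Height = 7862 / 1.900 = 4137.89.

4138 px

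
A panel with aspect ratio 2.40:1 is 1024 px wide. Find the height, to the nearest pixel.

427 px

1024 / 2.400 = 426.67.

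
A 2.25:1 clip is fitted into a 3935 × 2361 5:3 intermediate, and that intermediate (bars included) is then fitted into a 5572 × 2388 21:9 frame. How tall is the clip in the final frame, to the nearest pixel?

1769 px

Inside the 3935×2361 canvas the clip is width-limited at 3935.00 × 1748.89.
5:3 in 5572×2388: fills the height, so the intermediate becomes 3980.00 × 2388.00 — a scale of ×1.0114.
Applying the same ×1.0114: 1748.89 → 1768.89.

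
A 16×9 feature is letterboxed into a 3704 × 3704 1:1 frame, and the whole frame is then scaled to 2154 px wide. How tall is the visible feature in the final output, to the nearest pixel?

1212 px

In the 3704×3704 frame the feature fills the width: height = 3704 × 9/16 ≈ 2083.50 px.
The frame scales by 2154/3704 = 0.5815; 2083.50 × 0.5815 ≈ 1211.62 px.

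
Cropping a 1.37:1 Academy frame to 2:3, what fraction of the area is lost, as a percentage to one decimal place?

2:3 is narrower than 1.37:1 Academy, so the crop keeps the full height and trims the width.
Area ratio = (0.667)/(1.370) = 48.66%; the remaining 51.34% is cropped out.

51.3%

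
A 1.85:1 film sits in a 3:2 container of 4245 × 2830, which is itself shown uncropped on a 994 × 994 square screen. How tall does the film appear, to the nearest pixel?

537 px

Inside the 4245×2830 canvas the film is width-limited at 4245.00 × 2294.59.
3:2 in 994×994: fills the width, so the intermediate becomes 994.00 × 662.67 — a scale of ×0.2342.
So the film's height is 2294.59 × 0.2342 ≈ 537.30.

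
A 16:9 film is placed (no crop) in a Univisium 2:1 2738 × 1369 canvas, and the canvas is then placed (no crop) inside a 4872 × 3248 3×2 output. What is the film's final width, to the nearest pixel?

16:9 in 2738×1369: fills the height, so the film is 2433.78 × 1369.00.
The Univisium 2:1 canvas is width-limited in 4872×3248, giving 4872.00 × 2436.00; scale factor 1.7794.
Applying the same ×1.7794: 2433.78 → 4330.67.

4331 px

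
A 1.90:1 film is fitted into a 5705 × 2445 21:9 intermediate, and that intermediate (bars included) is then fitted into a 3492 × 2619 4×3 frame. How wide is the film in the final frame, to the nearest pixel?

Inside the 5705×2445 canvas the film is height-limited at 4645.50 × 2445.00.
21:9 in 3492×2619: fills the width, so the intermediate becomes 3492.00 × 1496.57 — a scale of ×0.6121.
So the film's width is 4645.50 × 0.6121 ≈ 2843.49.

2843 px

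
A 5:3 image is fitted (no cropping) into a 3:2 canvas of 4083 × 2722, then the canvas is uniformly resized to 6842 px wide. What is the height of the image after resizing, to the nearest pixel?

4105 px

At 4083×2722 the image is width-limited, so height = 4083 × 3/5 ≈ 2449.80 px.
Resizing to 6842 px wide multiplies everything by 1.6757: 2449.80 → 4105.20 px.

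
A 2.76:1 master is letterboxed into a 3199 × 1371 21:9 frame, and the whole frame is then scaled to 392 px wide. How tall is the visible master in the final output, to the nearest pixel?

At 3199×1371 the master is width-limited, so height = 3199 / 2.760 ≈ 1159.06 px.
Scaling 3199 → 392 is ×0.1225, so the height becomes 1159.06 × 0.1225 ≈ 142.03 px.

142 px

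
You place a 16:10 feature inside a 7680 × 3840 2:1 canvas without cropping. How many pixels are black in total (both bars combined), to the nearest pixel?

5898240 pixels

16:10 is narrower than 2:1, so it spans the full height.
Content width = 3840 × 16/10 ≈ 6144.0000 px.
Black = 7680 − 6144.0000 = 1536.0000 px.
Across the 3840-px span: 1536.0000 × 3840 ≈ 5898240 px.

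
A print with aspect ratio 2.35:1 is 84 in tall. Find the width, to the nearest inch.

At 2.35:1, 84 × 2.350 ≈ 197.40.

197 in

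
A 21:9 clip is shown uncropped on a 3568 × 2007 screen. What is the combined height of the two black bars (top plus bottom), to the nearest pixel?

478 px

21:9 is wider than 16:9, so it spans the full width.
That makes the image 1529.14 px tall (3568 × 9/21).
Black = 2007 − 1529.14 = 477.86 px.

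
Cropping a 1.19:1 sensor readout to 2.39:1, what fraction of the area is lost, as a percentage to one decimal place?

50.2%

The width stays; only height is cut (since 2.39:1 is wider than 1.19:1).
(1.190)/(2.390) ≈ 0.498 of the area survives, leaving 50.21% discarded.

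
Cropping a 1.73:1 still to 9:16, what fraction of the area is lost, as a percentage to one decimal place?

67.5%

9:16 is narrower than 1.73:1, so the crop keeps the full height and trims the width.
Fraction kept = (0.562)/(1.730) ≈ 32.51%, so 67.49% is lost.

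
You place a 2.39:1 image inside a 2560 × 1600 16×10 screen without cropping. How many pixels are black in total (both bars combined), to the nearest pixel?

1353908 pixels

Since 2.390 > 1.600, the image is width-limited.
Content height = 2560 / 2.390 ≈ 1071.1297 px.
Black = 1600 − 1071.1297 = 528.8703 px.
Across the 2560-px span: 528.8703 × 2560 ≈ 1353908 px.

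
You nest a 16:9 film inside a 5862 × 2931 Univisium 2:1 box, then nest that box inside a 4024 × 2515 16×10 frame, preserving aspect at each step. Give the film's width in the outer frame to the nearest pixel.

Inside the 5862×2931 canvas the film is height-limited at 5210.67 × 2931.00.
Second fit — the Univisium 2:1 canvas into 4024×2515 spans the width: 4024.00 × 2012.00 (×0.6865 from 5862×2931).
Applying the same ×0.6865: 5210.67 → 3576.89.

3577 px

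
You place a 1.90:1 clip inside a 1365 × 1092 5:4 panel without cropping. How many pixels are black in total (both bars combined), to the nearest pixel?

509935 pixels

1.90:1 (1.900) > 5:4 (1.250), so the clip fills the width.
The clip is 1365 / 1.900 ≈ 718.4211 px tall.
Black = 1092 − 718.4211 = 373.5789 px.
That's 373.5789 × 1365 ≈ 509935 black pixels.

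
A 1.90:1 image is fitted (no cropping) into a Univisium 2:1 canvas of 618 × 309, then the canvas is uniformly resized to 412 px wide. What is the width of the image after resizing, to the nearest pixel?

391 px

Fitted into 618×309, the image spans the height; its width is 309 × 1.900 ≈ 587.10 px.
Scaling 618 → 412 is ×0.6667, so the width becomes 587.10 × 0.6667 ≈ 391.40 px.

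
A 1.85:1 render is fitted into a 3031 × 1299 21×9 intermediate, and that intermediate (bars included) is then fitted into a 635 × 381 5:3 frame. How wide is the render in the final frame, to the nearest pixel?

Inside the 3031×1299 canvas the render is height-limited at 2403.15 × 1299.00.
21×9 in 635×381: fills the width, so the intermediate becomes 635.00 × 272.14 — a scale of ×0.2095.
The render scales with it: width 2403.15 × 0.2095 ≈ 503.46.

503 px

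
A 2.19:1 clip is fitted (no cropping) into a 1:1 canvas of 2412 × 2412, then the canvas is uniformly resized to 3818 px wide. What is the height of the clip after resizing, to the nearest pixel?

1743 px

At 2412×2412 the clip is width-limited, so height = 2412 / 2.190 ≈ 1101.37 px.
Scaling 2412 → 3818 is ×1.5829, so the height becomes 1101.37 × 1.5829 ≈ 1743.38 px.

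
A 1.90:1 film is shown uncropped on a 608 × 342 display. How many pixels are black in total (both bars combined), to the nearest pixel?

Since 1.900 > 1.778, the film is width-limited.
The film is 608 / 1.900 ≈ 320.0000 px tall.
Black = 342 − 320.0000 = 22.0000 px.
Across the 608-px span: 22.0000 × 608 ≈ 13376 px.

13376 pixels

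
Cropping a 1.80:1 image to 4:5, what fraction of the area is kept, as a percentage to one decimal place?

44.4%

The height stays; only width is cut (since 4:5 is narrower than 1.80:1).
Area ratio = (0.800)/(1.800) = 44.44% retained.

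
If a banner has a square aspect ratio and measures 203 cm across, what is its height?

203 cm

At square, 203 × 1/1 ≈ 203.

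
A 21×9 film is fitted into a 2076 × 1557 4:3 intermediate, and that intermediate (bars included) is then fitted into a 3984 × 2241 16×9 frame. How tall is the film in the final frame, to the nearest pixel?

Inside the 2076×1557 canvas the film is width-limited at 2076.00 × 889.71.
Second fit — the 4:3 canvas into 3984×2241 spans the height: 2988.00 × 2241.00 (×1.4393 from 2076×1557).
The film scales with it: height 889.71 × 1.4393 ≈ 1280.57.

1281 px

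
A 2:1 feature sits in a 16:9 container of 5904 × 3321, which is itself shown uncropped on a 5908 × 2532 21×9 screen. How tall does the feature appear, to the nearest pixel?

2251 px

2:1 in 5904×3321: fills the width, so the feature is 5904.00 × 2952.00.
16:9 in 5908×2532: fills the height, so the intermediate becomes 4501.33 × 2532.00 — a scale of ×0.7624.
Applying the same ×0.7624: 2952.00 → 2250.67.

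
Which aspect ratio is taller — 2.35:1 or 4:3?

4:3

2.35 and 4:3 = 1.333; 2.35 > 1.333. The smaller width-to-height ratio is the taller frame.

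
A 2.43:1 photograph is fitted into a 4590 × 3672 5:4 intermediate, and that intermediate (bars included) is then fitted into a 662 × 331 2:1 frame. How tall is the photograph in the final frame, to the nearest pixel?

First fit — 2.43:1 into 4590×3672 spans the width: 4590.00 × 1888.89.
5:4 in 662×331: fills the height, so the intermediate becomes 413.75 × 331.00 — a scale of ×0.0901.
Applying the same ×0.0901: 1888.89 → 170.27.

170 px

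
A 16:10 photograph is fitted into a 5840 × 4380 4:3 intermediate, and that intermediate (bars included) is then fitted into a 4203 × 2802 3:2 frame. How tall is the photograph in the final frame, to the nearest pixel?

Inside the 5840×4380 canvas the photograph is width-limited at 5840.00 × 3650.00.
4:3 in 4203×2802: fills the height, so the intermediate becomes 3736.00 × 2802.00 — a scale of ×0.6397.
Applying the same ×0.6397: 3650.00 → 2335.00.

2335 px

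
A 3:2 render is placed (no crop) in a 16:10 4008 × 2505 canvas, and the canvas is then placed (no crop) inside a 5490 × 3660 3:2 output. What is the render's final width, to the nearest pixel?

Inside the 4008×2505 canvas the render is height-limited at 3757.50 × 2505.00.
The 16:10 canvas is width-limited in 5490×3660, giving 5490.00 × 3431.25; scale factor 1.3698.
Applying the same ×1.3698: 3757.50 → 5146.88.

5147 px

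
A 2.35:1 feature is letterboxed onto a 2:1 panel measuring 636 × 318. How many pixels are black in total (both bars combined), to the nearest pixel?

2.35:1 (2.350) > 2:1 (2.000), so the feature fills the width.
Content height = 636 / 2.350 ≈ 270.6383 px.
Black = 318 − 270.6383 = 47.3617 px.
That's 47.3617 × 636 ≈ 30122 black pixels.

30122 pixels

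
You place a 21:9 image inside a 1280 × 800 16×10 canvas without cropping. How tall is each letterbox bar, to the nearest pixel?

126 px

Since 2.333 > 1.600, the image is width-limited.
The image is 1280 × 9/21 ≈ 548.57 px tall.
Black = 800 − 548.57 = 251.43 px, or 125.71 per bar.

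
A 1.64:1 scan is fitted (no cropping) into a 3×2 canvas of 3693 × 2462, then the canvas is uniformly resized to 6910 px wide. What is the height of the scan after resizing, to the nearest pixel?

4213 px

In the 3693×2462 frame the scan fills the width: height = 3693 / 1.640 ≈ 2251.83 px.
Scaling 3693 → 6910 is ×1.8711, so the height becomes 2251.83 × 1.8711 ≈ 4213.41 px.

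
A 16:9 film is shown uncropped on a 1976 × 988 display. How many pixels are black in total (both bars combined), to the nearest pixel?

216921 pixels

16:9 (1.778) < 2:1 (2.000), so the film fills the height.
Content width = 988 × 16/9 ≈ 1756.4444 px.
Leftover width: 1976 − 1756.4444 = 219.5556 px.
Bar area = 219.5556 × 988 ≈ 216921 px.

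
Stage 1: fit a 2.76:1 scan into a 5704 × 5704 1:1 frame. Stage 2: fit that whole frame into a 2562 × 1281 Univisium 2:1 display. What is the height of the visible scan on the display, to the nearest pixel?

464 px

First fit — 2.76:1 into 5704×5704 spans the width: 5704.00 × 2066.67.
1:1 in 2562×1281: fills the height, so the intermediate becomes 1281.00 × 1281.00 — a scale of ×0.2246.
So the scan's height is 2066.67 × 0.2246 ≈ 464.13.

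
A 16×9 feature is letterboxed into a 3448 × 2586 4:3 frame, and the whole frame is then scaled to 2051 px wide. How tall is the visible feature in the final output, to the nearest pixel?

At 3448×2586 the feature is width-limited, so height = 3448 × 9/16 ≈ 1939.50 px.
Scaling 3448 → 2051 is ×0.5948, so the height becomes 1939.50 × 0.5948 ≈ 1153.69 px.

1154 px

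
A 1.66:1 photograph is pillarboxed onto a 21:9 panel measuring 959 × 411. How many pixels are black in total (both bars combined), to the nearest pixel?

1.66:1 (1.660) < 21:9 (2.333), so the photograph fills the height.
The photograph is 411 × 1.660 ≈ 682.2600 px wide.
Leftover width: 959 − 682.2600 = 276.7400 px.
That's 276.7400 × 411 ≈ 113740 black pixels.

113740 pixels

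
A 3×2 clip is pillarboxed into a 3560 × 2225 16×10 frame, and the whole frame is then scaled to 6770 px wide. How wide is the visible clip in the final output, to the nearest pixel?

6347 px

At 3560×2225 the clip is height-limited, so width = 2225 × 3/2 ≈ 3337.50 px.
Scaling 3560 → 6770 is ×1.9017, so the width becomes 3337.50 × 1.9017 ≈ 6346.88 px.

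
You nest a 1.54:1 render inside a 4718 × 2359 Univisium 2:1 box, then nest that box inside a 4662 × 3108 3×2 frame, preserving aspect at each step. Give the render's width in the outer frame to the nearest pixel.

3590 px

1.54:1 in 4718×2359: fills the height, so the render is 3632.86 × 2359.00.
Second fit — the Univisium 2:1 canvas into 4662×3108 spans the width: 4662.00 × 2331.00 (×0.9881 from 4718×2359).
Applying the same ×0.9881: 3632.86 → 3589.74.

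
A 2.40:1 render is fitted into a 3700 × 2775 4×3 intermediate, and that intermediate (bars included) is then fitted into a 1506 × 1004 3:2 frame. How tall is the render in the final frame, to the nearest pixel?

558 px

Inside the 3700×2775 canvas the render is width-limited at 3700.00 × 1541.67.
Second fit — the 4×3 canvas into 1506×1004 spans the height: 1338.67 × 1004.00 (×0.3618 from 3700×2775).
Applying the same ×0.3618: 1541.67 → 557.78.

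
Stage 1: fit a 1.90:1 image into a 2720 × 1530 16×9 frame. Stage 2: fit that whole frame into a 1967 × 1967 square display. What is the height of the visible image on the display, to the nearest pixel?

1035 px

First fit — 1.90:1 into 2720×1530 spans the width: 2720.00 × 1431.58.
Second fit — the 16×9 canvas into 1967×1967 spans the width: 1967.00 × 1106.44 (×0.7232 from 2720×1530).
Applying the same ×0.7232: 1431.58 → 1035.26.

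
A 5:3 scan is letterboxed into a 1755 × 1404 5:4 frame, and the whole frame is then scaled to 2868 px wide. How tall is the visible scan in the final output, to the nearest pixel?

1721 px

In the 1755×1404 frame the scan fills the width: height = 1755 × 3/5 ≈ 1053.00 px.
Scaling 1755 → 2868 is ×1.6342, so the height becomes 1053.00 × 1.6342 ≈ 1720.80 px.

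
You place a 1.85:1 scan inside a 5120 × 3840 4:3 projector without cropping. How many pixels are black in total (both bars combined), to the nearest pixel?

Since 1.850 > 1.333, the scan is width-limited.
That makes the image 2767.5676 px tall (5120 / 1.850).
Leftover height: 3840 − 2767.5676 = 1072.4324 px.
Bar area = 1072.4324 × 5120 ≈ 5490854 px.

5490854 pixels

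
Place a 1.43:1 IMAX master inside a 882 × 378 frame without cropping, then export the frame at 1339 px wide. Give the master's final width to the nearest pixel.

821 px

At 882×378 the master is height-limited, so width = 378 × 1.430 ≈ 540.54 px.
Scaling 882 → 1339 is ×1.5181, so the width becomes 540.54 × 1.5181 ≈ 820.62 px.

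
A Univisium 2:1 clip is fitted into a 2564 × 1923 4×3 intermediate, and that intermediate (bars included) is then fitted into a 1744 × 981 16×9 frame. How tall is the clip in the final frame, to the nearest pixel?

First fit — Univisium 2:1 into 2564×1923 spans the width: 2564.00 × 1282.00.
The 4×3 canvas is height-limited in 1744×981, giving 1308.00 × 981.00; scale factor 0.5101.
The clip scales with it: height 1282.00 × 0.5101 ≈ 654.00.

654 px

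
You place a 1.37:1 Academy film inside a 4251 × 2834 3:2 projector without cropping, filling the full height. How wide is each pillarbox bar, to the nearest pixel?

184 px

Content width = 2834 × 1.370 ≈ 3882.58 px.
4251 − 3882.58 = 368.42 px of bars (184.21 each).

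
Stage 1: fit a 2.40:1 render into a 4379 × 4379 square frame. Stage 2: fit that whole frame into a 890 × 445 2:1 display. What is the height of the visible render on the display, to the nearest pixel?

185 px

2.40:1 in 4379×4379: fills the width, so the render is 4379.00 × 1824.58.
square in 890×445: fills the height, so the intermediate becomes 445.00 × 445.00 — a scale of ×0.1016.
Applying the same ×0.1016: 1824.58 → 185.42.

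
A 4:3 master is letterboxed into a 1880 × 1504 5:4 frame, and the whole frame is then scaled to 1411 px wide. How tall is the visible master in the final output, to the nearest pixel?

Fitted into 1880×1504, the master spans the width; its height is 1880 × 3/4 ≈ 1410.00 px.
Scaling 1880 → 1411 is ×0.7505, so the height becomes 1410.00 × 0.7505 ≈ 1058.25 px.

1058 px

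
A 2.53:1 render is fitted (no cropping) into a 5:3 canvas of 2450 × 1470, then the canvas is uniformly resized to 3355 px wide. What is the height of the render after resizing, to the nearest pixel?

1326 px

Fitted into 2450×1470, the render spans the width; its height is 2450 / 2.530 ≈ 968.38 px.
Scaling 2450 → 3355 is ×1.3694, so the height becomes 968.38 × 1.3694 ≈ 1326.09 px.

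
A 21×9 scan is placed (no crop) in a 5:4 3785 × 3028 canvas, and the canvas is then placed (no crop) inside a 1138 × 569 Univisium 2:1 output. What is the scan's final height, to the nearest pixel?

21×9 in 3785×3028: fills the width, so the scan is 3785.00 × 1622.14.
5:4 in 1138×569: fills the height, so the intermediate becomes 711.25 × 569.00 — a scale of ×0.1879.
The scan scales with it: height 1622.14 × 0.1879 ≈ 304.82.

305 px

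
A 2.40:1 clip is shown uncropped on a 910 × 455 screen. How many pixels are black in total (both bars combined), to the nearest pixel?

69008 pixels

2.40:1 (2.400) > 2:1 (2.000), so the clip fills the width.
The clip is 910 / 2.400 ≈ 379.1667 px tall.
Black = 455 − 379.1667 = 75.8333 px.
Across the 910-px span: 75.8333 × 910 ≈ 69008 px.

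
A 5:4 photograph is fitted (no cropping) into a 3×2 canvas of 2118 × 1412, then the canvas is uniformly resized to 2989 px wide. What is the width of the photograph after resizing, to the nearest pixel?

2491 px

Fitted into 2118×1412, the photograph spans the height; its width is 1412 × 5/4 ≈ 1765.00 px.
Scaling 2118 → 2989 is ×1.4112, so the width becomes 1765.00 × 1.4112 ≈ 2490.83 px.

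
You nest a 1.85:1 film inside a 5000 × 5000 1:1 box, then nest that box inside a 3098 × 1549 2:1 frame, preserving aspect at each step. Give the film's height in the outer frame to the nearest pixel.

First fit — 1.85:1 into 5000×5000 spans the width: 5000.00 × 2702.70.
The 1:1 canvas is height-limited in 3098×1549, giving 1549.00 × 1549.00; scale factor 0.3098.
The film scales with it: height 2702.70 × 0.3098 ≈ 837.30.

837 px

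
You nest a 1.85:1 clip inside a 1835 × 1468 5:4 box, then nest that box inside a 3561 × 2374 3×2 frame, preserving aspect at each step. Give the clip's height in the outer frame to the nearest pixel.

1604 px

First fit — 1.85:1 into 1835×1468 spans the width: 1835.00 × 991.89.
Second fit — the 5:4 canvas into 3561×2374 spans the height: 2967.50 × 2374.00 (×1.6172 from 1835×1468).
Applying the same ×1.6172: 991.89 → 1604.05.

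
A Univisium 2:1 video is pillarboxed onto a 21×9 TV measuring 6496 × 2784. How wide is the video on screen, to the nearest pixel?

Since 2.000 < 2.333, the video is height-limited.
Content width = 2784 × 2/1 ≈ 5568.00 px.

5568 px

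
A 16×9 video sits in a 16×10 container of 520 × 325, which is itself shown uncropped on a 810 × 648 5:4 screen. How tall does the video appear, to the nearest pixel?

16×9 in 520×325: fills the width, so the video is 520.00 × 292.50.
Second fit — the 16×10 canvas into 810×648 spans the width: 810.00 × 506.25 (×1.5577 from 520×325).
Applying the same ×1.5577: 292.50 → 455.62.

456 px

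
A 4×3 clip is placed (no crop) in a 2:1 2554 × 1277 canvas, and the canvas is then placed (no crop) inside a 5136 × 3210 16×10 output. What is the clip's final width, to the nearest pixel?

3424 px

4×3 in 2554×1277: fills the height, so the clip is 1702.67 × 1277.00.
The 2:1 canvas is width-limited in 5136×3210, giving 5136.00 × 2568.00; scale factor 2.0110.
Applying the same ×2.0110: 1702.67 → 3424.00.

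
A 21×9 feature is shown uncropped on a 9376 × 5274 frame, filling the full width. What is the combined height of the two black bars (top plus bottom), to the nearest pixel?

The feature is 9376 × 9/21 ≈ 4018.29 px tall.
Leftover height: 5274 − 4018.29 = 1255.71 px.

1256 px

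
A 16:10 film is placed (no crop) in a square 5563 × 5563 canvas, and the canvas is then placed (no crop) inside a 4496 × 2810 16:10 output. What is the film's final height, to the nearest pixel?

16:10 in 5563×5563: fills the width, so the film is 5563.00 × 3476.88.
The square canvas is height-limited in 4496×2810, giving 2810.00 × 2810.00; scale factor 0.5051.
Applying the same ×0.5051: 3476.88 → 1756.25.

1756 px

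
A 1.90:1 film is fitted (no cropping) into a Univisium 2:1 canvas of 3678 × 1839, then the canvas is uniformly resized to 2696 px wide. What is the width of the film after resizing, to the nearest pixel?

2561 px

In the 3678×1839 frame the film fills the height: width = 1839 × 1.900 ≈ 3494.10 px.
Scaling 3678 → 2696 is ×0.7330, so the width becomes 3494.10 × 0.7330 ≈ 2561.20 px.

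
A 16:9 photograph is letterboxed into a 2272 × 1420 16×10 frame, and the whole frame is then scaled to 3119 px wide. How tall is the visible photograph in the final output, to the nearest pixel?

Fitted into 2272×1420, the photograph spans the width; its height is 2272 × 9/16 ≈ 1278.00 px.
Resizing to 3119 px wide multiplies everything by 1.3728: 1278.00 → 1754.44 px.

1754 px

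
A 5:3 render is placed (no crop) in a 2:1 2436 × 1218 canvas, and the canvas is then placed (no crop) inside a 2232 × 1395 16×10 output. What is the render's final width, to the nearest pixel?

1860 px

Inside the 2436×1218 canvas the render is height-limited at 2030.00 × 1218.00.
2:1 in 2232×1395: fills the width, so the intermediate becomes 2232.00 × 1116.00 — a scale of ×0.9163.
So the render's width is 2030.00 × 0.9163 ≈ 1860.00.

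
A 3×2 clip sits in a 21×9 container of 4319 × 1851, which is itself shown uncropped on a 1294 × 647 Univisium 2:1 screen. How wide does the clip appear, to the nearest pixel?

832 px

3×2 in 4319×1851: fills the height, so the clip is 2776.50 × 1851.00.
21×9 in 1294×647: fills the width, so the intermediate becomes 1294.00 × 554.57 — a scale of ×0.2996.
Applying the same ×0.2996: 2776.50 → 831.86.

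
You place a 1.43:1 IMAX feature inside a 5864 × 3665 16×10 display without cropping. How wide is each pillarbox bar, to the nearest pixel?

1.43:1 IMAX (1.430) < 16×10 (1.600), so the feature fills the height.
That makes the image 5240.95 px wide (3665 × 1.430).
Leftover width: 5864 − 5240.95 = 623.05 px → 311.52 each side.

312 px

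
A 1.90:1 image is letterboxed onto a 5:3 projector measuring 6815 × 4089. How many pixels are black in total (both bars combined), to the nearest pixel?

Since 1.900 > 1.667, the image is width-limited.
The image is 6815 / 1.900 ≈ 3586.8421 px tall.
Leftover height: 4089 − 3586.8421 = 502.1579 px.
Across the 6815-px span: 502.1579 × 6815 ≈ 3422206 px.

3422206 pixels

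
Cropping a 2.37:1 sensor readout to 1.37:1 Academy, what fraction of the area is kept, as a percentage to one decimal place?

Going from 2.37:1 to 1.37:1 Academy means cutting width while keeping height.
Fraction kept = (1.370)/(2.370) ≈ 57.81%.

57.8%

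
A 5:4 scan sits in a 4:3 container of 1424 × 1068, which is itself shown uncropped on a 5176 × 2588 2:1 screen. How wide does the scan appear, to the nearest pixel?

5:4 in 1424×1068: fills the height, so the scan is 1335.00 × 1068.00.
Second fit — the 4:3 canvas into 5176×2588 spans the height: 3450.67 × 2588.00 (×2.4232 from 1424×1068).
Applying the same ×2.4232: 1335.00 → 3235.00.

3235 px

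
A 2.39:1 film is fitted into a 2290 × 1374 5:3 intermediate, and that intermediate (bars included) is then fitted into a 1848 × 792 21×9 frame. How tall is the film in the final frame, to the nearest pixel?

552 px

Inside the 2290×1374 canvas the film is width-limited at 2290.00 × 958.16.
5:3 in 1848×792: fills the height, so the intermediate becomes 1320.00 × 792.00 — a scale of ×0.5764.
Applying the same ×0.5764: 958.16 → 552.30.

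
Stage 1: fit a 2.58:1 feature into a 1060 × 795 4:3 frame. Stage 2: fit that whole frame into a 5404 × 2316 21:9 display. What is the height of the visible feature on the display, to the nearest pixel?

1197 px

Inside the 1060×795 canvas the feature is width-limited at 1060.00 × 410.85.
The 4:3 canvas is height-limited in 5404×2316, giving 3088.00 × 2316.00; scale factor 2.9132.
So the feature's height is 410.85 × 2.9132 ≈ 1196.90.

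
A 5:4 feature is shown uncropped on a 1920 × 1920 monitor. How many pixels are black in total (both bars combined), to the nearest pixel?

737280 pixels

5:4 is wider than square, so it spans the full width.
The feature is 1920 × 4/5 ≈ 1536.0000 px tall.
1920 − 1536.0000 = 384.0000 px of bars.
Across the 1920-px span: 384.0000 × 1920 ≈ 737280 px.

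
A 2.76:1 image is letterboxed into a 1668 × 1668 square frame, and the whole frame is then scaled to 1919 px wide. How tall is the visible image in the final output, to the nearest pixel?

695 px

Fitted into 1668×1668, the image spans the width; its height is 1668 / 2.760 ≈ 604.35 px.
The frame scales by 1919/1668 = 1.1505; 604.35 × 1.1505 ≈ 695.29 px.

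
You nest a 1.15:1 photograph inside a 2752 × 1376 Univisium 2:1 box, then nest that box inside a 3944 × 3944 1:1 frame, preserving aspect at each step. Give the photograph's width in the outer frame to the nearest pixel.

2268 px

1.15:1 in 2752×1376: fills the height, so the photograph is 1582.40 × 1376.00.
Second fit — the Univisium 2:1 canvas into 3944×3944 spans the width: 3944.00 × 1972.00 (×1.4331 from 2752×1376).
So the photograph's width is 1582.40 × 1.4331 ≈ 2267.80.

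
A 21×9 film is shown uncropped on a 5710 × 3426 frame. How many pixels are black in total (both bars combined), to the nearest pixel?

21×9 (2.333) > 5:3 (1.667), so the film fills the width.
The film is 5710 × 9/21 ≈ 2447.1429 px tall.
3426 − 2447.1429 = 978.8571 px of bars.
Bar area = 978.8571 × 5710 ≈ 5589274 px.

5589274 pixels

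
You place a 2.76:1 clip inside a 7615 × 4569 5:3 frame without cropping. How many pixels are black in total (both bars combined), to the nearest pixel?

13782709 pixels

2.76:1 is wider than 5:3, so it spans the full width.
The clip is 7615 / 2.760 ≈ 2759.0580 px tall.
4569 − 2759.0580 = 1809.9420 px of bars.
Across the 7615-px span: 1809.9420 × 7615 ≈ 13782709 px.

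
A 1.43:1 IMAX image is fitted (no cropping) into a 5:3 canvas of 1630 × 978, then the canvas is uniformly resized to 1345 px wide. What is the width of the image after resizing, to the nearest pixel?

1154 px

At 1630×978 the image is height-limited, so width = 978 × 1.430 ≈ 1398.54 px.
Scaling 1630 → 1345 is ×0.8252, so the width becomes 1398.54 × 0.8252 ≈ 1154.01 px.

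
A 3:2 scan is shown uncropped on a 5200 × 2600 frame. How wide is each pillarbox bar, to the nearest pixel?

650 px

3:2 is narrower than 2:1, so it spans the full height.
That makes the image 3900.00 px wide (2600 × 3/2).
Black = 5200 − 3900.00 = 1300.00 px, or 650.00 per bar.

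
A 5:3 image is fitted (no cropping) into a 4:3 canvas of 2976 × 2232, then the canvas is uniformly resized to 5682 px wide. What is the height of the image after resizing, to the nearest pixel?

Fitted into 2976×2232, the image spans the width; its height is 2976 × 3/5 ≈ 1785.60 px.
Resizing to 5682 px wide multiplies everything by 1.9093: 1785.60 → 3409.20 px.

3409 px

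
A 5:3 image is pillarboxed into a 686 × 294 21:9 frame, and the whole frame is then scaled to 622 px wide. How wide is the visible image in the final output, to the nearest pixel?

444 px

Fitted into 686×294, the image spans the height; its width is 294 × 5/3 ≈ 490.00 px.
The frame scales by 622/686 = 0.9067; 490.00 × 0.9067 ≈ 444.29 px.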